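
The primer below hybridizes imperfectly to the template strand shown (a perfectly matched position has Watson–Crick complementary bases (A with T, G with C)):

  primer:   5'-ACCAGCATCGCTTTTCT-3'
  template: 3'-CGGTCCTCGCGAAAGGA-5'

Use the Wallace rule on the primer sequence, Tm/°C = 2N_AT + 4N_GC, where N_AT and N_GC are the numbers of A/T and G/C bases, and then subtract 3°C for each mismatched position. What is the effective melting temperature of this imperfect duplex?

38°C

Primer base counts: A=3, T=6, G=2, C=6 → A+T=9, G+C=8
Perfect-match Tm = 2(9) + 4(8) = 18 + 32 = 50°C
Mismatches (positions where the bases are not complementary): 4 (at positions 1, 6, 8, 15)
Effective Tm = 50 − 4×3 = 50 − 12 = 38°C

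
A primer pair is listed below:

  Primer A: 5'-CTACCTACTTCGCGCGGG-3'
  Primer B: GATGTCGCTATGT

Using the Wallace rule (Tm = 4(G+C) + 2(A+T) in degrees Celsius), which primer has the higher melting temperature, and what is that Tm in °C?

Primer A, 60°C

Primer A: A+T=6, G+C=12 → Tm = 2(6)+4(12) = 60°C
Primer B: A+T=7, G+C=6 → Tm = 2(7)+4(6) = 38°C
60°C vs 38°C → primer A is higher.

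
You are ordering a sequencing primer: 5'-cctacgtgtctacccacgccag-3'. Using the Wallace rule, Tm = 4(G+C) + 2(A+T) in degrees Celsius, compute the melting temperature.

72°C

Scanning the sequence gives T=4, C=10, A=4, G=4.
A+T = 8, G+C = 14
Tm = 2(8) + 4(14) = 16 + 56 = 72°C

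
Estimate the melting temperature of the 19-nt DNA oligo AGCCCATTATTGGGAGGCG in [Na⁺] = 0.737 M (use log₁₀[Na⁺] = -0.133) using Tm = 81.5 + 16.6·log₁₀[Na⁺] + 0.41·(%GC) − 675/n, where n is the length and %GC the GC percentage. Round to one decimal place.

67.5°C

Length n = 19. G=7, T=4, A=4, C=4
G+C = 11, so %GC = 11/19 × 100 = 57.895%
Salt term: 16.6 × (-0.133) = -2.208
GC term: 0.41 × 57.895 = 23.737; length term: −675/19 = −35.526
Tm = 81.5 + (-2.208) + 23.737 − 35.526 = 67.503 → 67.5°C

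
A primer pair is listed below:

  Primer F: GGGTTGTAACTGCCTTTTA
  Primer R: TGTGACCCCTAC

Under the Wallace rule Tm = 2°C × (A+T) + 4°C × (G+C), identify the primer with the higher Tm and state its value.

Primer F: A+T=11, G+C=8 → Tm = 2(11)+4(8) = 54°C
Primer R: A+T=5, G+C=7 → Tm = 2(5)+4(7) = 38°C
54°C vs 38°C → primer F is higher.

Primer F, 54°C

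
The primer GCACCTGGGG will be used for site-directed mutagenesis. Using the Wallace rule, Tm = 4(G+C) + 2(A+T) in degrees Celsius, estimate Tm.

Base counts: A=1, G=5, T=1, C=3
AT pairs contribute 2, GC pairs contribute 8.
Tm = 2(2) + 4(8) = 4 + 32 = 36°C

36°C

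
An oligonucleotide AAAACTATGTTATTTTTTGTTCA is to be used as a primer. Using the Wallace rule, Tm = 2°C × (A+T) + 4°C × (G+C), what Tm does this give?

Base counts: C=2, A=7, T=12, G=2
So N_AT = 19 and N_GC = 4.
Tm = 2(19) + 4(4) = 38 + 16 = 54°C

54°C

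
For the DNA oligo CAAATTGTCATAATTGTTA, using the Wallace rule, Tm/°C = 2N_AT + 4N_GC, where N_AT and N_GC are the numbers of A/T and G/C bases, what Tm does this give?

46°C

Counting bases: T=8, G=2, C=2, A=7
A+T = 15, G+C = 4
Tm = 2(15) + 4(4) = 30 + 16 = 46°C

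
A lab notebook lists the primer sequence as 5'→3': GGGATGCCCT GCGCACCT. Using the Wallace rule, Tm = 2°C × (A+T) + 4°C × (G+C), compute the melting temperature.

62°C

Base counts: T=3, G=6, A=2, C=7
So N_AT = 5 and N_GC = 13.
Tm = 4·13 + 2·5 = 52 + 10 = 62°C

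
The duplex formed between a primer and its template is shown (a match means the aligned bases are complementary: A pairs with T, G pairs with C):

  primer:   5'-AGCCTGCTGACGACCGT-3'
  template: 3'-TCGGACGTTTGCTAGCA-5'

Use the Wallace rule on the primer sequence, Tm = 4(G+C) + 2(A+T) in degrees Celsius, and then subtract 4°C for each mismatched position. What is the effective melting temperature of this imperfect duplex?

Primer base counts: A=3, T=3, G=5, C=6 → A+T=6, G+C=11
Perfect-match Tm = 2(6) + 4(11) = 12 + 44 = 56°C
Mismatches (positions where the bases are not complementary): 3 (at positions 8, 9, 14)
Effective Tm = 56 − 3×4 = 56 − 12 = 44°C

44°C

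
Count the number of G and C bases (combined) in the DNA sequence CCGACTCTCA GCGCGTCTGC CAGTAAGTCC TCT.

20

Scanning the sequence gives G=7, A=5, T=8, C=13.
Total G or C: 7 + 13 = 20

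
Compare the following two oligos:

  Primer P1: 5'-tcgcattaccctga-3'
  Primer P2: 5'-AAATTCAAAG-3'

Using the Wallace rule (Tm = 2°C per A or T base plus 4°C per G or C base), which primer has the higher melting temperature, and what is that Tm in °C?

Primer P1, 42°C

Primer P1: A+T=7, G+C=7 → Tm = 2(7)+4(7) = 42°C
Primer P2: A+T=8, G+C=2 → Tm = 2(8)+4(2) = 24°C
42°C vs 24°C → primer P1 is higher.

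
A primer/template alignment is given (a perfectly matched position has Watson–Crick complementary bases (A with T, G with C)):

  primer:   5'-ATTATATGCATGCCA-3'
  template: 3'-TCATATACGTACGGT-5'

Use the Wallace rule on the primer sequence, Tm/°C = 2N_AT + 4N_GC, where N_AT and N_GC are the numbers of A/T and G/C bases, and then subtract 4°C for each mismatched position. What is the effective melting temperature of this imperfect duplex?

36°C

Primer base counts: A=5, T=5, G=2, C=3 → A+T=10, G+C=5
Perfect-match Tm = 2(10) + 4(5) = 20 + 20 = 40°C
Mismatches (positions where the bases are not complementary): 1 (at position 2)
Effective Tm = 40 − 1×4 = 40 − 4 = 36°C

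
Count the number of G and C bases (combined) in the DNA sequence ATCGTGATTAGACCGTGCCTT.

Base counts: G=5, T=7, A=4, C=5
Total G or C: 5 + 5 = 10

10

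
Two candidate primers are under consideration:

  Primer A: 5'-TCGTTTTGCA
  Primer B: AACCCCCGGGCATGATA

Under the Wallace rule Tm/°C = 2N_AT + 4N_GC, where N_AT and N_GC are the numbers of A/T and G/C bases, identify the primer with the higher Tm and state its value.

Primer A: A+T=6, G+C=4 → Tm = 2(6)+4(4) = 28°C
Primer B: A+T=7, G+C=10 → Tm = 2(7)+4(10) = 54°C
28°C vs 54°C → primer B is higher.

Primer B, 54°C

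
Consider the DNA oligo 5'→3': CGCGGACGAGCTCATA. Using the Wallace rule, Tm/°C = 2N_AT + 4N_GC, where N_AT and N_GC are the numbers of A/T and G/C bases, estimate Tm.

C=5, G=5, T=2, A=4
So N_AT = 6 and N_GC = 10.
Tm = 2(6) + 4(10) = 12 + 40 = 52°C

52°C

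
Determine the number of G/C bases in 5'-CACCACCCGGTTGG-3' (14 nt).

10

T=2, C=6, A=2, G=4
Total G or C: 4 + 6 = 10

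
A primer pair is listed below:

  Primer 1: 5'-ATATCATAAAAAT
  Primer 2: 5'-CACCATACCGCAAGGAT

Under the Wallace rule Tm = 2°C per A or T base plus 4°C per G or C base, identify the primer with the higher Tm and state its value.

Primer 1: A+T=12, G+C=1 → Tm = 2(12)+4(1) = 28°C
Primer 2: A+T=8, G+C=9 → Tm = 2(8)+4(9) = 52°C
28°C vs 52°C → primer 2 is higher.

Primer 2, 52°C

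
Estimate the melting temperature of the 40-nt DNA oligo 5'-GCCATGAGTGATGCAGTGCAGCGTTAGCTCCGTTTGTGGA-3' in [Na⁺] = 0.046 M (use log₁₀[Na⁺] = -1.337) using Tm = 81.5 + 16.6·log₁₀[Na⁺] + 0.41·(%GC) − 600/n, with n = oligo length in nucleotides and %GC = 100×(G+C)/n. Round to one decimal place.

66.9°C

Length n = 40. Scanning the sequence gives T=11, G=14, C=8, A=7.
G+C = 22, so %GC = 22/40 × 100 = 55%
Salt term: 16.6 × (-1.337) = -22.194
GC term: 0.41 × 55 = 22.55; length term: −600/40 = −15
Tm = 81.5 + (-22.194) + 22.55 − 15 = 66.856 → 66.9°C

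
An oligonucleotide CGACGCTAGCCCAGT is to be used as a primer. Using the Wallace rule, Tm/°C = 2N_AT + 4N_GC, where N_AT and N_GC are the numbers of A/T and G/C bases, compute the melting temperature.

50°C

G=4, C=6, T=2, A=3
So N_AT = 5 and N_GC = 10.
Tm = 2(5) + 4(10) = 10 + 40 = 50°C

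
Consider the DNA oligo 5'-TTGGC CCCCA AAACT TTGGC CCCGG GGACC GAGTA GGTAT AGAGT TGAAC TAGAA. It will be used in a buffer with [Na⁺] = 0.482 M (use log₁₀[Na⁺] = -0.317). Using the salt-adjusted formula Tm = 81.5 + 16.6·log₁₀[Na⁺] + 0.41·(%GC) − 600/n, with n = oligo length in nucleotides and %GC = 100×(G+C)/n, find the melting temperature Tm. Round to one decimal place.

86.9°C

Length n = 55. Counting bases: C=13, G=16, A=15, T=11
G+C = 29, so %GC = 29/55 × 100 = 52.727%
Salt term: 16.6 × (-0.317) = -5.262
GC term: 0.41 × 52.727 = 21.618; length term: −600/55 = −10.909
Tm = 81.5 + (-5.262) + 21.618 − 10.909 = 86.947 → 86.9°C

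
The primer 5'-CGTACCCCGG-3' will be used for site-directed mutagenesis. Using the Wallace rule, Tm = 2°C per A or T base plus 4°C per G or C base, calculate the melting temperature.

36°C

Scanning the sequence gives A=1, G=3, C=5, T=1.
AT pairs contribute 2, GC pairs contribute 8.
Tm = 2(2) + 4(8) = 4 + 32 = 36°C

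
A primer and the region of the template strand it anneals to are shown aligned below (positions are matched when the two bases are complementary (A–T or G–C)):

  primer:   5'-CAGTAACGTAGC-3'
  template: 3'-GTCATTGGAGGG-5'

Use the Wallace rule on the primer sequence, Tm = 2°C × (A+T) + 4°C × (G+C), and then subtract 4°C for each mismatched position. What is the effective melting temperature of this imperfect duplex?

24°C

Primer base counts: A=4, T=2, G=3, C=3 → A+T=6, G+C=6
Perfect-match Tm = 2(6) + 4(6) = 12 + 24 = 36°C
Mismatches (positions where the bases are not complementary): 3 (at positions 8, 10, 11)
Effective Tm = 36 − 3×4 = 36 − 12 = 24°C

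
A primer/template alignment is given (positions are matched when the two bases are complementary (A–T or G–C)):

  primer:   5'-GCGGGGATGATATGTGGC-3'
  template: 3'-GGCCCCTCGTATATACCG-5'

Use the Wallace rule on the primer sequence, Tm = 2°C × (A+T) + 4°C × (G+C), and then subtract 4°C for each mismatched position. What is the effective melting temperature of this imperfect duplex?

Primer base counts: A=3, T=4, G=9, C=2 → A+T=7, G+C=11
Perfect-match Tm = 2(7) + 4(11) = 14 + 44 = 58°C
Mismatches (positions where the bases are not complementary): 4 (at positions 1, 8, 9, 14)
Effective Tm = 58 − 4×4 = 58 − 16 = 42°C

42°C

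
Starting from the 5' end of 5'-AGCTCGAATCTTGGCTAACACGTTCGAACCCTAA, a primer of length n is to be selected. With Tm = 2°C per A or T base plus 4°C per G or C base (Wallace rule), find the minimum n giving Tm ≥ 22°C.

First 6 bases: AGCTCG → Tm = 20°C (< 22°C)
First 7 bases: AGCTCGA → Tm = 22°C (≥ 22°C)
Each additional base adds 2°C (A/T) or 4°C (G/C), so Tm is non-decreasing in n; n = 7 is the first length to reach 22°C.

n = 7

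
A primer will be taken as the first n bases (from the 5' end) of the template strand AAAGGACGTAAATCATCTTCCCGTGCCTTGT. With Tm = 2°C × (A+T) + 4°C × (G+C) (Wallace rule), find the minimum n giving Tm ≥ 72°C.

First 24 bases: AAAGGACGTAAATCATCTTCCCGT → Tm = 68°C (< 72°C)
First 25 bases: AAAGGACGTAAATCATCTTCCCGTG → Tm = 72°C (≥ 72°C)
Since every base adds ≥2°C, Tm only increases with n, so the threshold is first crossed at n = 25.

n = 25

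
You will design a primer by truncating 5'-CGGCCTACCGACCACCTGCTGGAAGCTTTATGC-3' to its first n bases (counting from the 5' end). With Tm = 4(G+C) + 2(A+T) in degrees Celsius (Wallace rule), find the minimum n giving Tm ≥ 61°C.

n = 18

First 17 bases: CGGCCTACCGACCACCT → Tm = 58°C (< 61°C)
First 18 bases: CGGCCTACCGACCACCTG → Tm = 62°C (≥ 61°C)
Since every base adds ≥2°C, Tm only increases with n, so the threshold is first crossed at n = 18.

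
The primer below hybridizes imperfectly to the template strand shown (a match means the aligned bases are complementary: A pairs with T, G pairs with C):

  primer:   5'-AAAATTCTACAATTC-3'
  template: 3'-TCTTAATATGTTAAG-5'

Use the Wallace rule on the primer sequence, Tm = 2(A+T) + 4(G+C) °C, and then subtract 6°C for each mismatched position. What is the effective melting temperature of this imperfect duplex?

24°C

Primer base counts: A=7, T=5, G=0, C=3 → A+T=12, G+C=3
Perfect-match Tm = 2(12) + 4(3) = 24 + 12 = 36°C
Mismatches (positions where the bases are not complementary): 2 (at positions 2, 7)
Effective Tm = 36 − 2×6 = 36 − 12 = 24°C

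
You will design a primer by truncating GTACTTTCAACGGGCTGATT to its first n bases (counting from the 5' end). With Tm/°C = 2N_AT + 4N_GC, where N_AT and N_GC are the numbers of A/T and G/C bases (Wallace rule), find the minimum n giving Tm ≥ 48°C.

First 15 bases: GTACTTTCAACGGGC → Tm = 46°C (< 48°C)
First 16 bases: GTACTTTCAACGGGCT → Tm = 48°C (≥ 48°C)
Each additional base adds 2°C (A/T) or 4°C (G/C), so Tm is non-decreasing in n; n = 16 is the first length to reach 48°C.

n = 16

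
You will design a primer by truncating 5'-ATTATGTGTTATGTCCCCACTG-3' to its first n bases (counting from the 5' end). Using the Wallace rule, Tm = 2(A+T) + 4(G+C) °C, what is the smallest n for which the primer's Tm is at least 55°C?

n = 20

First 19 bases: ATTATGTGTTATGTCCCCA → Tm = 52°C (< 55°C)
First 20 bases: ATTATGTGTTATGTCCCCAC → Tm = 56°C (≥ 55°C)
Since every base adds ≥2°C, Tm only increases with n, so the threshold is first crossed at n = 20.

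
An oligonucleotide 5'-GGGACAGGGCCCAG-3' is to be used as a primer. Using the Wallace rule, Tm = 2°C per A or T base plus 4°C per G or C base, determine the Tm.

G=7, T=0, C=4, A=3
So N_AT = 3 and N_GC = 11.
Tm = 2(3) + 4(11) = 6 + 44 = 50°C

50°C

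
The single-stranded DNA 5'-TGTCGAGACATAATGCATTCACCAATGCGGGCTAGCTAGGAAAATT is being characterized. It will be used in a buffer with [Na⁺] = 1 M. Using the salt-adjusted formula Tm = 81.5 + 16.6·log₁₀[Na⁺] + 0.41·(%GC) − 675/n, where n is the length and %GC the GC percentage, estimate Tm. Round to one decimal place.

Length n = 46. Counting bases: T=11, C=9, A=15, G=11
G+C = 20, so %GC = 20/46 × 100 = 43.478%
Salt term: 16.6 × (0) = 0
GC term: 0.41 × 43.478 = 17.826; length term: −675/46 = −14.674
Tm = 81.5 + (0) + 17.826 − 14.674 = 84.652 → 84.7°C

84.7°C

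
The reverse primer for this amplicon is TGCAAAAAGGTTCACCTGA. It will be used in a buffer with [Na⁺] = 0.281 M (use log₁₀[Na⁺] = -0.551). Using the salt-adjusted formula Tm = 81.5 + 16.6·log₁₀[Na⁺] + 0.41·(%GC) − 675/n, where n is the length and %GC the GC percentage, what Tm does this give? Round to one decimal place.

54.1°C

Length n = 19. Base counts: A=7, T=4, C=4, G=4
G+C = 8, so %GC = 8/19 × 100 = 42.105%
Salt term: 16.6 × (-0.551) = -9.147
GC term: 0.41 × 42.105 = 17.263; length term: −675/19 = −35.526
Tm = 81.5 + (-9.147) + 17.263 − 35.526 = 54.09 → 54.1°C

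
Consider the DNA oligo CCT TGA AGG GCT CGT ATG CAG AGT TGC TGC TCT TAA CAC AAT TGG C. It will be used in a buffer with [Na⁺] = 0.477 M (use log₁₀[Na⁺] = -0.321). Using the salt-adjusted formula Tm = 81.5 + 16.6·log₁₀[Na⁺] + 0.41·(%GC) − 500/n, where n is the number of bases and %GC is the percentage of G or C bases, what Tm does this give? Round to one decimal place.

Length n = 46. T=13, G=12, A=10, C=11
G+C = 23, so %GC = 23/46 × 100 = 50%
Salt term: 16.6 × (-0.321) = -5.329
GC term: 0.41 × 50 = 20.5; length term: −500/46 = −10.87
Tm = 81.5 + (-5.329) + 20.5 − 10.87 = 85.801 → 85.8°C

85.8°C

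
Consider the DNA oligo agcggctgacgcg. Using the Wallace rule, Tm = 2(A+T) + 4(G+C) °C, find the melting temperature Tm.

46°C

Base counts: G=6, C=4, T=1, A=2
A+T = 3, G+C = 10
Tm = 2×3 + 4×10 = 46°C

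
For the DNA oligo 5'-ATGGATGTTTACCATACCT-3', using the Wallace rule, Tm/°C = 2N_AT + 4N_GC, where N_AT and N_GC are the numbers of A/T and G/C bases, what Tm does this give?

52°C

Scanning the sequence gives A=5, C=4, T=7, G=3.
So N_AT = 12 and N_GC = 7.
Tm = 4·7 + 2·12 = 28 + 24 = 52°C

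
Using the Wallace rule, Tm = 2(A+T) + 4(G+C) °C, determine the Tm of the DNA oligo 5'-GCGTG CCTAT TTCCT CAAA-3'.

56°C

Scanning the sequence gives G=3, T=6, C=6, A=4.
A+T = 10, G+C = 9
Tm = 2×10 + 4×9 = 56°C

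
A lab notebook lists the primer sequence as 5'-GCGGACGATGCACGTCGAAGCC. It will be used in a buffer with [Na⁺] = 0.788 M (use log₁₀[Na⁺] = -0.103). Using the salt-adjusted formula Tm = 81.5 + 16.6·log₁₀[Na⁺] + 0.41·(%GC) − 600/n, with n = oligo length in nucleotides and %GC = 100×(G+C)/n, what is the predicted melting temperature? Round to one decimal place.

Length n = 22. Counting bases: T=2, A=5, G=8, C=7
G+C = 15, so %GC = 15/22 × 100 = 68.182%
Salt term: 16.6 × (-0.103) = -1.71
GC term: 0.41 × 68.182 = 27.955; length term: −600/22 = −27.273
Tm = 81.5 + (-1.71) + 27.955 − 27.273 = 80.472 → 80.5°C

80.5°C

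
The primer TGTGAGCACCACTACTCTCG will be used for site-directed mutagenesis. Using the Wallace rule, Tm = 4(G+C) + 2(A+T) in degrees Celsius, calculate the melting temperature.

Counting bases: C=7, T=5, G=4, A=4
So N_AT = 9 and N_GC = 11.
Tm = 4·11 + 2·9 = 44 + 18 = 62°C

62°C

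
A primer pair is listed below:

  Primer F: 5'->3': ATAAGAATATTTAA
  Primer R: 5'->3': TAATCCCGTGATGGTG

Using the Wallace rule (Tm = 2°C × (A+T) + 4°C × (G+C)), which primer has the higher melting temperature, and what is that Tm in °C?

Primer R, 48°C

Primer F: A+T=13, G+C=1 → Tm = 2(13)+4(1) = 30°C
Primer R: A+T=8, G+C=8 → Tm = 2(8)+4(8) = 48°C
30°C vs 48°C → primer R is higher.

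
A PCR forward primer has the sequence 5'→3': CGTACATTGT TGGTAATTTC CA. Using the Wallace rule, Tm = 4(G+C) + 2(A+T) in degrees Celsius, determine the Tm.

60°C

Base counts: T=9, A=5, G=4, C=4
So N_AT = 14 and N_GC = 8.
Tm = 4·8 + 2·14 = 32 + 28 = 60°C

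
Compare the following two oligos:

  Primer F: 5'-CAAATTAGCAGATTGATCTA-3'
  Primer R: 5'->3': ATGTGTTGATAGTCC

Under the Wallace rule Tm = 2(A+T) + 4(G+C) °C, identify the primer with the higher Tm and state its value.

Primer F: A+T=14, G+C=6 → Tm = 2(14)+4(6) = 52°C
Primer R: A+T=9, G+C=6 → Tm = 2(9)+4(6) = 42°C
52°C vs 42°C → primer F is higher.

Primer F, 52°C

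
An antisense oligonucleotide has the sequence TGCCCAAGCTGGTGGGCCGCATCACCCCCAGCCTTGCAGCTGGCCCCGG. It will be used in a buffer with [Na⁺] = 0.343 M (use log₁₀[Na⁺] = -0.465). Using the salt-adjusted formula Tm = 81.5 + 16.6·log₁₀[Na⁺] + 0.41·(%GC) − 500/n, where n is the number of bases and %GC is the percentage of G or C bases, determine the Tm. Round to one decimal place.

Length n = 49. Base counts: G=15, T=7, A=6, C=21
G+C = 36, so %GC = 36/49 × 100 = 73.469%
Salt term: 16.6 × (-0.465) = -7.719
GC term: 0.41 × 73.469 = 30.122; length term: −500/49 = −10.204
Tm = 81.5 + (-7.719) + 30.122 − 10.204 = 93.699 → 93.7°C

93.7°C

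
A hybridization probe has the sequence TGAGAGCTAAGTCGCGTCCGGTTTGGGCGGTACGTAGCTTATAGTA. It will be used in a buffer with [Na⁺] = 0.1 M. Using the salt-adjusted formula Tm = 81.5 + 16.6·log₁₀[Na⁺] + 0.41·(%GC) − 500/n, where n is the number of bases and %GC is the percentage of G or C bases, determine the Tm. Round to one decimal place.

Length n = 46. Counting bases: G=16, T=13, A=9, C=8
G+C = 24, so %GC = 24/46 × 100 = 52.174%
Salt term: 16.6 × (-1) = -16.6
GC term: 0.41 × 52.174 = 21.391; length term: −500/46 = −10.87
Tm = 81.5 + (-16.6) + 21.391 − 10.87 = 75.421 → 75.4°C

75.4°C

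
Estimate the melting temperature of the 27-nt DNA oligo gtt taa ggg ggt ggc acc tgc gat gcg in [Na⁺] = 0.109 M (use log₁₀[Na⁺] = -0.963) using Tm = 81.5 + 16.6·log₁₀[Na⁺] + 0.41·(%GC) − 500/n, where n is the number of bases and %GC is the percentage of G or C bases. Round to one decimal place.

72.8°C

Length n = 27. Scanning the sequence gives G=12, T=6, C=5, A=4.
G+C = 17, so %GC = 17/27 × 100 = 62.963%
Salt term: 16.6 × (-0.963) = -15.986
GC term: 0.41 × 62.963 = 25.815; length term: −500/27 = −18.519
Tm = 81.5 + (-15.986) + 25.815 − 18.519 = 72.81 → 72.8°C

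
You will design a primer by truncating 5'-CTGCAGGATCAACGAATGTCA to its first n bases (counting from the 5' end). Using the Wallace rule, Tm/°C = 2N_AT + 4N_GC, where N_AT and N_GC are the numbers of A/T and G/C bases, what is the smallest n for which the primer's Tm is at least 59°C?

n = 20

First 19 bases: CTGCAGGATCAACGAATGT → Tm = 56°C (< 59°C)
First 20 bases: CTGCAGGATCAACGAATGTC → Tm = 60°C (≥ 59°C)
Since every base adds ≥2°C, Tm only increases with n, so the threshold is first crossed at n = 20.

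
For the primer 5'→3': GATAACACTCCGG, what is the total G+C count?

7

G=3, C=4, T=2, A=4
Total G or C: 3 + 4 = 7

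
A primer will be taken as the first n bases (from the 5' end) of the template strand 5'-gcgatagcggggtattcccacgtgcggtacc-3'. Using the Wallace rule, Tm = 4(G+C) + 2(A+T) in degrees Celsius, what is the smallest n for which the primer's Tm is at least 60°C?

First 18 bases: GCGATAGCGGGGTATTCC → Tm = 58°C (< 60°C)
First 19 bases: GCGATAGCGGGGTATTCCC → Tm = 62°C (≥ 60°C)
Since every base adds ≥2°C, Tm only increases with n, so the threshold is first crossed at n = 19.

n = 19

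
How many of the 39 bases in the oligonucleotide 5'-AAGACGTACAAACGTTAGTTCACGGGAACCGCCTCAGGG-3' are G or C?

Counting bases: A=12, C=10, G=11, T=6
Total G or C: 11 + 10 = 21

21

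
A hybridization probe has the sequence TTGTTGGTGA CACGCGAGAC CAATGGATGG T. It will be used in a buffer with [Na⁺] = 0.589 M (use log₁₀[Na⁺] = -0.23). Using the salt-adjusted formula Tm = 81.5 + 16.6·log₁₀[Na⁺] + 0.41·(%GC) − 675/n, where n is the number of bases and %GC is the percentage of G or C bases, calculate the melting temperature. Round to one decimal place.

77.1°C

Length n = 31. Scanning the sequence gives C=5, T=8, A=7, G=11.
G+C = 16, so %GC = 16/31 × 100 = 51.613%
Salt term: 16.6 × (-0.23) = -3.818
GC term: 0.41 × 51.613 = 21.161; length term: −675/31 = −21.774
Tm = 81.5 + (-3.818) + 21.161 − 21.774 = 77.069 → 77.1°C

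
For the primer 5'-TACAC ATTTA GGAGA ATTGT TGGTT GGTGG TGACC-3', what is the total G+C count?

Base counts: G=11, A=8, T=12, C=4
G+C = 11 + 4 = 15

15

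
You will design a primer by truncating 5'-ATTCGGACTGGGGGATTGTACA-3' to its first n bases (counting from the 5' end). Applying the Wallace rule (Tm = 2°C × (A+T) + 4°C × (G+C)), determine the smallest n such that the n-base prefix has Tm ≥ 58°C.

First 18 bases: ATTCGGACTGGGGGATTG → Tm = 56°C (< 58°C)
First 19 bases: ATTCGGACTGGGGGATTGT → Tm = 58°C (≥ 58°C)
Each additional base adds 2°C (A/T) or 4°C (G/C), so Tm is non-decreasing in n; n = 19 is the first length to reach 58°C.

n = 19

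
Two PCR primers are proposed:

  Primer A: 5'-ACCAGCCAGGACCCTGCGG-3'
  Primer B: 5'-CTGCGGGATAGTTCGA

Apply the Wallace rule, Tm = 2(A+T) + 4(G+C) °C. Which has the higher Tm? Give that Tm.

Primer A: A+T=5, G+C=14 → Tm = 2(5)+4(14) = 66°C
Primer B: A+T=7, G+C=9 → Tm = 2(7)+4(9) = 50°C
66°C vs 50°C → primer A is higher.

Primer A, 66°C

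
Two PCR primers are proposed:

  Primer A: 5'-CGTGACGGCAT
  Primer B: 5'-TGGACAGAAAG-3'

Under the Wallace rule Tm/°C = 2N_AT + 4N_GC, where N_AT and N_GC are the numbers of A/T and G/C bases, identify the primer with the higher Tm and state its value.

Primer A: A+T=4, G+C=7 → Tm = 2(4)+4(7) = 36°C
Primer B: A+T=6, G+C=5 → Tm = 2(6)+4(5) = 32°C
36°C vs 32°C → primer A is higher.

Primer A, 36°C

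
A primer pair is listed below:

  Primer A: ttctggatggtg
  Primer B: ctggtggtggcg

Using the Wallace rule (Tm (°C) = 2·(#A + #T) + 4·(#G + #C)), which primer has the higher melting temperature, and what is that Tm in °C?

Primer A: A+T=6, G+C=6 → Tm = 2(6)+4(6) = 36°C
Primer B: A+T=3, G+C=9 → Tm = 2(3)+4(9) = 42°C
36°C vs 42°C → primer B is higher.

Primer B, 42°C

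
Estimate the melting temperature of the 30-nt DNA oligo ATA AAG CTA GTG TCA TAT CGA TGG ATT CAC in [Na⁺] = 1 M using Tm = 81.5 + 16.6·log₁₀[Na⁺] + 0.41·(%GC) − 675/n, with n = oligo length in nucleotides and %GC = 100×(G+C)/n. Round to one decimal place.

Length n = 30. Base counts: G=6, A=10, C=5, T=9
G+C = 11, so %GC = 11/30 × 100 = 36.667%
Salt term: 16.6 × (0) = 0
GC term: 0.41 × 36.667 = 15.033; length term: −675/30 = −22.5
Tm = 81.5 + (0) + 15.033 − 22.5 = 74.033 → 74.0°C

74.0°C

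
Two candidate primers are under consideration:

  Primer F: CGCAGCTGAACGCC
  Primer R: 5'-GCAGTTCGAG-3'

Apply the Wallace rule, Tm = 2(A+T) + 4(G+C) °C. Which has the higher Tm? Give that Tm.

Primer F, 48°C

Primer F: A+T=4, G+C=10 → Tm = 2(4)+4(10) = 48°C
Primer R: A+T=4, G+C=6 → Tm = 2(4)+4(6) = 32°C
48°C vs 32°C → primer F is higher.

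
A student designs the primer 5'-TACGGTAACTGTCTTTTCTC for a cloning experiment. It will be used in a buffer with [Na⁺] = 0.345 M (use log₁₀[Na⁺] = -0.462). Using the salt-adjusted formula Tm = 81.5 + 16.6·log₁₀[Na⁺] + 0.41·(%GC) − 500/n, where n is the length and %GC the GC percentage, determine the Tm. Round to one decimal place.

Length n = 20. C=5, T=9, G=3, A=3
G+C = 8, so %GC = 8/20 × 100 = 40%
Salt term: 16.6 × (-0.462) = -7.669
GC term: 0.41 × 40 = 16.4; length term: −500/20 = −25
Tm = 81.5 + (-7.669) + 16.4 − 25 = 65.231 → 65.2°C

65.2°C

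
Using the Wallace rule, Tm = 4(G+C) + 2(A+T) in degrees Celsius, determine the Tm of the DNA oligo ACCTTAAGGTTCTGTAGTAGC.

Counting bases: T=7, C=4, A=5, G=5
AT pairs contribute 12, GC pairs contribute 9.
Tm = 2×12 + 4×9 = 60°C

60°C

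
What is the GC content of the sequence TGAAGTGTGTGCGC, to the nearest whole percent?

57%

Counting bases: A=2, G=6, C=2, T=4
G+C = 6 + 2 = 8 out of 14 bases
%GC = 8/14 × 100 = 57.14% ≈ 57%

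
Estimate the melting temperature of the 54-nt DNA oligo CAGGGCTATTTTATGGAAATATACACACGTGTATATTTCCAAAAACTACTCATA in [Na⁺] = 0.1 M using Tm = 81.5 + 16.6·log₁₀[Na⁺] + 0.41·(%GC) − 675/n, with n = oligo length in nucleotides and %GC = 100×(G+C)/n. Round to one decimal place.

Length n = 54. Counting bases: G=7, A=20, C=10, T=17
G+C = 17, so %GC = 17/54 × 100 = 31.481%
Salt term: 16.6 × (-1) = -16.6
GC term: 0.41 × 31.481 = 12.907; length term: −675/54 = −12.5
Tm = 81.5 + (-16.6) + 12.907 − 12.5 = 65.307 → 65.3°C

65.3°C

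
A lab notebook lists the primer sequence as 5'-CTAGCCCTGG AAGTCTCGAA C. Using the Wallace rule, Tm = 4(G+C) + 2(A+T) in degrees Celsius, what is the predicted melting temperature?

A=5, G=5, C=7, T=4
AT pairs contribute 9, GC pairs contribute 12.
Tm = 2(9) + 4(12) = 18 + 48 = 66°C

66°C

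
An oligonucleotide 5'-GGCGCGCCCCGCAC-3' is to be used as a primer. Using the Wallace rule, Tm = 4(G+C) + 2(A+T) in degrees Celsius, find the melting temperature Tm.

Counting bases: G=5, T=0, A=1, C=8
So N_AT = 1 and N_GC = 13.
Tm = 4·13 + 2·1 = 52 + 2 = 54°C

54°C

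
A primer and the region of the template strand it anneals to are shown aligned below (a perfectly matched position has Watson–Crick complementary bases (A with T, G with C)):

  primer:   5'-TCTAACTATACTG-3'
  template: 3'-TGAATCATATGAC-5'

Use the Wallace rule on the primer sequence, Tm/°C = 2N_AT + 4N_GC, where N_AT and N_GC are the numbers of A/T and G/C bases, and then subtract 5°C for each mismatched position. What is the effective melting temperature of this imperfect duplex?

Primer base counts: A=4, T=5, G=1, C=3 → A+T=9, G+C=4
Perfect-match Tm = 2(9) + 4(4) = 18 + 16 = 34°C
Mismatches (positions where the bases are not complementary): 3 (at positions 1, 4, 6)
Effective Tm = 34 − 3×5 = 34 − 15 = 19°C

19°C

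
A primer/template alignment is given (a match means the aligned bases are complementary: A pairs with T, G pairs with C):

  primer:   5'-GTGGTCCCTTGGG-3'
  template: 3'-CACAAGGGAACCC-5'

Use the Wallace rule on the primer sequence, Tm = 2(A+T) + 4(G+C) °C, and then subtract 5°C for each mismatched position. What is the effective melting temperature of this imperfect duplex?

39°C

Primer base counts: A=0, T=4, G=6, C=3 → A+T=4, G+C=9
Perfect-match Tm = 2(4) + 4(9) = 8 + 36 = 44°C
Mismatches (positions where the bases are not complementary): 1 (at position 4)
Effective Tm = 44 − 1×5 = 44 − 5 = 39°C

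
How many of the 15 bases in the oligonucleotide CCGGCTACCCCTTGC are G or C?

11

Counting bases: G=3, A=1, T=3, C=8
Total G or C: 3 + 8 = 11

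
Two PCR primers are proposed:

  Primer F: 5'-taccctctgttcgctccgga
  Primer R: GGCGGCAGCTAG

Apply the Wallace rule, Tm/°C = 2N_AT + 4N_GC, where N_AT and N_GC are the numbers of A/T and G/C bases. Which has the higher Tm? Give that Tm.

Primer F, 64°C

Primer F: A+T=8, G+C=12 → Tm = 2(8)+4(12) = 64°C
Primer R: A+T=3, G+C=9 → Tm = 2(3)+4(9) = 42°C
64°C vs 42°C → primer F is higher.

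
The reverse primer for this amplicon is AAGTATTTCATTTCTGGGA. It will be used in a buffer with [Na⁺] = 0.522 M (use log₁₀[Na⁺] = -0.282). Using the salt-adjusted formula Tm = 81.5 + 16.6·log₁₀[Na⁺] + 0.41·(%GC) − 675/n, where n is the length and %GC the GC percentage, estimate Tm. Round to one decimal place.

54.2°C

Length n = 19. Base counts: A=5, G=4, T=8, C=2
G+C = 6, so %GC = 6/19 × 100 = 31.579%
Salt term: 16.6 × (-0.282) = -4.681
GC term: 0.41 × 31.579 = 12.947; length term: −675/19 = −35.526
Tm = 81.5 + (-4.681) + 12.947 − 35.526 = 54.24 → 54.2°C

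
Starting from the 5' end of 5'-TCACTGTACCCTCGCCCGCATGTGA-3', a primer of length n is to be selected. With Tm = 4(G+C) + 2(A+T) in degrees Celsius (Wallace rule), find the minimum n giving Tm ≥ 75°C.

First 23 bases: TCACTGTACCCTCGCCCGCATGT → Tm = 74°C (< 75°C)
First 24 bases: TCACTGTACCCTCGCCCGCATGTG → Tm = 78°C (≥ 75°C)
Each additional base adds 2°C (A/T) or 4°C (G/C), so Tm is non-decreasing in n; n = 24 is the first length to reach 75°C.

n = 24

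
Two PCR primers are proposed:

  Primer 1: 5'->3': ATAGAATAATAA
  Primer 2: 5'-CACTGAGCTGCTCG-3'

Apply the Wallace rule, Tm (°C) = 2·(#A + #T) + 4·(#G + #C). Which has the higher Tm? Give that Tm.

Primer 2, 46°C

Primer 1: A+T=11, G+C=1 → Tm = 2(11)+4(1) = 26°C
Primer 2: A+T=5, G+C=9 → Tm = 2(5)+4(9) = 46°C
26°C vs 46°C → primer 2 is higher.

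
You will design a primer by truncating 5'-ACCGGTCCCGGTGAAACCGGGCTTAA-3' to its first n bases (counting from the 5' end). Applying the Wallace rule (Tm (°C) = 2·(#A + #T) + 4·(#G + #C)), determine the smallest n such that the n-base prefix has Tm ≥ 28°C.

n = 8

First 7 bases: ACCGGTC → Tm = 24°C (< 28°C)
First 8 bases: ACCGGTCC → Tm = 28°C (≥ 28°C)
Each additional base adds 2°C (A/T) or 4°C (G/C), so Tm is non-decreasing in n; n = 8 is the first length to reach 28°C.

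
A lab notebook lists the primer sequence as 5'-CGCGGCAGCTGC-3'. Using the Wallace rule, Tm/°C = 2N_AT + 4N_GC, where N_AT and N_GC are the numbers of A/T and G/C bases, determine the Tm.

Counting bases: A=1, T=1, G=5, C=5
A+T = 2, G+C = 10
Tm = 2(2) + 4(10) = 4 + 40 = 44°C

44°C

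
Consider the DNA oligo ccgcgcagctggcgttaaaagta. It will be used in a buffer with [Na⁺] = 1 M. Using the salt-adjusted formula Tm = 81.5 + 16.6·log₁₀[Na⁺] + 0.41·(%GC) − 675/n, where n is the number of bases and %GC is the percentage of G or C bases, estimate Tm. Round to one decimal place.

Length n = 23. Base counts: G=7, T=4, C=6, A=6
G+C = 13, so %GC = 13/23 × 100 = 56.522%
Salt term: 16.6 × (0) = 0
GC term: 0.41 × 56.522 = 23.174; length term: −675/23 = −29.348
Tm = 81.5 + (0) + 23.174 − 29.348 = 75.326 → 75.3°C

75.3°C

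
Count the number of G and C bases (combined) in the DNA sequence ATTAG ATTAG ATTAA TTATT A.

Base counts: C=0, G=2, T=10, A=9
G+C = 2 + 0 = 2

2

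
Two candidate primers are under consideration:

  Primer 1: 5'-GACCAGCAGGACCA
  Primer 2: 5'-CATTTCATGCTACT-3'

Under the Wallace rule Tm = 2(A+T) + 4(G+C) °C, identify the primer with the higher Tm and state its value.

Primer 1: A+T=5, G+C=9 → Tm = 2(5)+4(9) = 46°C
Primer 2: A+T=9, G+C=5 → Tm = 2(9)+4(5) = 38°C
46°C vs 38°C → primer 1 is higher.

Primer 1, 46°C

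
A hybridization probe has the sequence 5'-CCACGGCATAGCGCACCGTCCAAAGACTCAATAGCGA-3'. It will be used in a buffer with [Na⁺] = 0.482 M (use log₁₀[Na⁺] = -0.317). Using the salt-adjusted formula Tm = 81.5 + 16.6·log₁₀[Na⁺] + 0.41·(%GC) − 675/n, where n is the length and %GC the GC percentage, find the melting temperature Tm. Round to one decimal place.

Length n = 37. G=8, A=12, T=4, C=13
G+C = 21, so %GC = 21/37 × 100 = 56.757%
Salt term: 16.6 × (-0.317) = -5.262
GC term: 0.41 × 56.757 = 23.27; length term: −675/37 = −18.243
Tm = 81.5 + (-5.262) + 23.27 − 18.243 = 81.265 → 81.3°C

81.3°C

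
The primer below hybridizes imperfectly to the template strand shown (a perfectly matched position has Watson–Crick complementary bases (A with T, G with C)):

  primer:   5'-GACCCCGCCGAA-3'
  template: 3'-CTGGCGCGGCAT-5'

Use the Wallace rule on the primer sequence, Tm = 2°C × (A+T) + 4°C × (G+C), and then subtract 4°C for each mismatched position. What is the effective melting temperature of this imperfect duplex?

34°C

Primer base counts: A=3, T=0, G=3, C=6 → A+T=3, G+C=9
Perfect-match Tm = 2(3) + 4(9) = 6 + 36 = 42°C
Mismatches (positions where the bases are not complementary): 2 (at positions 5, 11)
Effective Tm = 42 − 2×4 = 42 − 8 = 34°C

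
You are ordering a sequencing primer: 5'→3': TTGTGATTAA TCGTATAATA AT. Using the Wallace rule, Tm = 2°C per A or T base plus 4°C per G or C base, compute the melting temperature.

Counting bases: C=1, A=8, G=3, T=10
AT pairs contribute 18, GC pairs contribute 4.
Tm = 4·4 + 2·18 = 16 + 36 = 52°C

52°C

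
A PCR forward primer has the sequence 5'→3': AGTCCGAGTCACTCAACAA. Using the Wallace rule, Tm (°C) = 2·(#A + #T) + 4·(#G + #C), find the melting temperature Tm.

56°C

G=3, T=3, C=6, A=7
A+T = 10, G+C = 9
Tm = 4·9 + 2·10 = 36 + 20 = 56°C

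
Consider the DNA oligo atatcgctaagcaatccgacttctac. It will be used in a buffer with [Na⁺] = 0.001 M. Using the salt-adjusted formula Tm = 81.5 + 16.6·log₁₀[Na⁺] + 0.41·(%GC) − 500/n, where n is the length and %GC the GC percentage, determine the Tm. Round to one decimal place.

Length n = 26. Scanning the sequence gives C=8, T=7, A=8, G=3.
G+C = 11, so %GC = 11/26 × 100 = 42.308%
Salt term: 16.6 × (-3) = -49.8
GC term: 0.41 × 42.308 = 17.346; length term: −500/26 = −19.231
Tm = 81.5 + (-49.8) + 17.346 − 19.231 = 29.815 → 29.8°C

29.8°C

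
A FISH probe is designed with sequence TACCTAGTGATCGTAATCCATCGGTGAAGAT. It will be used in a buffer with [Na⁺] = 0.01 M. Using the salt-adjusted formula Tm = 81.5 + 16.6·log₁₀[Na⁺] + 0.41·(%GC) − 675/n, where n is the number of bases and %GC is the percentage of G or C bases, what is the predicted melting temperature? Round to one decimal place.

Length n = 31. A=9, G=7, T=9, C=6
G+C = 13, so %GC = 13/31 × 100 = 41.935%
Salt term: 16.6 × (-2) = -33.2
GC term: 0.41 × 41.935 = 17.193; length term: −675/31 = −21.774
Tm = 81.5 + (-33.2) + 17.193 − 21.774 = 43.719 → 43.7°C

43.7°C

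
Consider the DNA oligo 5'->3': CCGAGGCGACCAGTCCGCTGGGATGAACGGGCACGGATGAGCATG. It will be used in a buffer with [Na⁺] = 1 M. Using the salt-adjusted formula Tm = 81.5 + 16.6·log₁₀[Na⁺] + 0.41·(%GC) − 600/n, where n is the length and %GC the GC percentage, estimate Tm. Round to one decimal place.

Length n = 45. Counting bases: C=12, A=10, T=5, G=18
G+C = 30, so %GC = 30/45 × 100 = 66.667%
Salt term: 16.6 × (0) = 0
GC term: 0.41 × 66.667 = 27.333; length term: −600/45 = −13.333
Tm = 81.5 + (0) + 27.333 − 13.333 = 95.5 → 95.5°C

95.5°C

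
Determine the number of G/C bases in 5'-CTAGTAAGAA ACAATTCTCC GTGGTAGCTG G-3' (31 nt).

Scanning the sequence gives T=8, G=8, C=6, A=9.
G+C = 8 + 6 = 14

14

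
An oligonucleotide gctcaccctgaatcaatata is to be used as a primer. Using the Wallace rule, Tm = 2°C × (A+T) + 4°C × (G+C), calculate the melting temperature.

56°C

Counting bases: G=2, T=5, C=6, A=7
AT pairs contribute 12, GC pairs contribute 8.
Tm = 2(12) + 4(8) = 24 + 32 = 56°C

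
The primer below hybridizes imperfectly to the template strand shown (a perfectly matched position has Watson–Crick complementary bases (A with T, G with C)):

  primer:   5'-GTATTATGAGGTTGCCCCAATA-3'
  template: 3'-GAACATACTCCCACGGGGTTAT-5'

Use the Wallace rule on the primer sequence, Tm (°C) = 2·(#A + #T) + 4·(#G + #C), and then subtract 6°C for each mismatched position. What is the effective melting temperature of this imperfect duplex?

38°C

Primer base counts: A=6, T=7, G=5, C=4 → A+T=13, G+C=9
Perfect-match Tm = 2(13) + 4(9) = 26 + 36 = 62°C
Mismatches (positions where the bases are not complementary): 4 (at positions 1, 3, 4, 12)
Effective Tm = 62 − 4×6 = 62 − 24 = 38°C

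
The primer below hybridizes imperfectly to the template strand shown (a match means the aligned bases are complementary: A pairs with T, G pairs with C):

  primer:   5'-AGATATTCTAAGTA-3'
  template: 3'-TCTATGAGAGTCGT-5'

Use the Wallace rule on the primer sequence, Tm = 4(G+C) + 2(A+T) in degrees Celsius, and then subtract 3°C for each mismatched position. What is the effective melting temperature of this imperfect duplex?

25°C

Primer base counts: A=6, T=5, G=2, C=1 → A+T=11, G+C=3
Perfect-match Tm = 2(11) + 4(3) = 22 + 12 = 34°C
Mismatches (positions where the bases are not complementary): 3 (at positions 6, 10, 13)
Effective Tm = 34 − 3×3 = 34 − 9 = 25°C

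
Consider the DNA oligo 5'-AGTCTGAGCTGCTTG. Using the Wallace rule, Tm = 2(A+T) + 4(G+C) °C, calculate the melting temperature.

C=3, A=2, G=5, T=5
A+T = 7, G+C = 8
Tm = 4·8 + 2·7 = 32 + 14 = 46°C

46°C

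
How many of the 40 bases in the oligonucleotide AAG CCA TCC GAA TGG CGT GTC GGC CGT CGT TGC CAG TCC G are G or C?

26

Counting bases: A=6, T=8, G=13, C=13
Total G or C: 13 + 13 = 26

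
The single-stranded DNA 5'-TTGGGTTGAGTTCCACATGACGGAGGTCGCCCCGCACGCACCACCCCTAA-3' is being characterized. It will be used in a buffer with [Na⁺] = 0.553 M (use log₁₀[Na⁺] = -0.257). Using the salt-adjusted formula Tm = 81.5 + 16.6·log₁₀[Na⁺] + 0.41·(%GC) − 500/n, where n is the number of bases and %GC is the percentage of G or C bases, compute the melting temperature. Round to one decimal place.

Length n = 50. T=9, G=13, A=10, C=18
G+C = 31, so %GC = 31/50 × 100 = 62%
Salt term: 16.6 × (-0.257) = -4.266
GC term: 0.41 × 62 = 25.42; length term: −500/50 = −10
Tm = 81.5 + (-4.266) + 25.42 − 10 = 92.654 → 92.7°C

92.7°C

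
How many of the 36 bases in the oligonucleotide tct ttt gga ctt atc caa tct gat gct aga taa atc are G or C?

12

Counting bases: T=14, C=7, A=10, G=5
G+C = 5 + 7 = 12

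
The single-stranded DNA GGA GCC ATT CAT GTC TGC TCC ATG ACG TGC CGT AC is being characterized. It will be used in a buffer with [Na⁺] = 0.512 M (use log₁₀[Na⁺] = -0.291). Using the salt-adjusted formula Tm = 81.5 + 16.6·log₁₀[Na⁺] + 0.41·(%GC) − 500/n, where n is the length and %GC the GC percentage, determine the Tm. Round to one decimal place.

85.8°C

Length n = 35. Base counts: T=9, C=11, A=6, G=9
G+C = 20, so %GC = 20/35 × 100 = 57.143%
Salt term: 16.6 × (-0.291) = -4.831
GC term: 0.41 × 57.143 = 23.429; length term: −500/35 = −14.286
Tm = 81.5 + (-4.831) + 23.429 − 14.286 = 85.812 → 85.8°C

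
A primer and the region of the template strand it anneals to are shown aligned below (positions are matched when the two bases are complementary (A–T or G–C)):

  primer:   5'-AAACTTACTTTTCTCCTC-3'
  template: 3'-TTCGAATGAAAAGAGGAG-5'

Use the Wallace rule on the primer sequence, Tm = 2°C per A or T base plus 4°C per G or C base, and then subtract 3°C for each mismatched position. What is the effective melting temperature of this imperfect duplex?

Primer base counts: A=4, T=8, G=0, C=6 → A+T=12, G+C=6
Perfect-match Tm = 2(12) + 4(6) = 24 + 24 = 48°C
Mismatches (positions where the bases are not complementary): 1 (at position 3)
Effective Tm = 48 − 1×3 = 48 − 3 = 45°C

45°C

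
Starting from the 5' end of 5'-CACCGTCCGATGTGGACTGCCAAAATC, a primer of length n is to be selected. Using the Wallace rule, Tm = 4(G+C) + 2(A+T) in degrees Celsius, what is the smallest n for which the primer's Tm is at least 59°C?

n = 19

First 18 bases: CACCGTCCGATGTGGACT → Tm = 58°C (< 59°C)
First 19 bases: CACCGTCCGATGTGGACTG → Tm = 62°C (≥ 59°C)
Since every base adds ≥2°C, Tm only increases with n, so the threshold is first crossed at n = 19.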